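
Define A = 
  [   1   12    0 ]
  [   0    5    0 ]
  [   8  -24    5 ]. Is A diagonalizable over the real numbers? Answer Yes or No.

Yes

Characteristic polynomial: p(μ) = μ^3 - 11μ^2 + 35μ - 25 = (μ - 5)^2(μ - 1).
μ = 5 has algebraic multiplicity 2; rank(A − 5I) = 1, so geometric multiplicity = 2.
Every eigenvalue has geometric = algebraic multiplicity, so A is diagonalizable.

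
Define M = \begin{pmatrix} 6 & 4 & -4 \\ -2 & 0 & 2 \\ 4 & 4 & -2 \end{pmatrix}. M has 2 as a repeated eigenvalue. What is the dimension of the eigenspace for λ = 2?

2

M − 2I = [[4, 4, -4], [-2, -2, 2], [4, 4, -4]].
This matrix has rank 1, so its null space has dimension 3 − 1 = 2.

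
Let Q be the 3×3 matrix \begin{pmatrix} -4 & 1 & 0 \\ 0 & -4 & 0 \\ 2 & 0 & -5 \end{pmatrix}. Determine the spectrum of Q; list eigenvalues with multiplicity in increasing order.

-5, -4, -4

Characteristic polynomial: p(s) = s^3 + 13s^2 + 56s + 80 = (s + 4)^2(s + 5).
Roots (with multiplicity): -5, -4, -4.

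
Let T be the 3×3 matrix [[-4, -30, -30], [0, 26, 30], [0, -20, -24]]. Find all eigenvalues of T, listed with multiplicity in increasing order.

-4, -4, 6

Characteristic polynomial: p(s) = s^3 + 2s^2 - 32s - 96 = (s - 6)(s + 4)^2.
Roots (with multiplicity): -4, -4, 6.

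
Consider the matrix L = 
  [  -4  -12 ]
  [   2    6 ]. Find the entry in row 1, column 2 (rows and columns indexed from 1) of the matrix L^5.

-192

Characteristic polynomial: λ^2 - 2λ = λ(λ - 2), so the eigenvalues are 0, 2.
λ=0: eigenvector (-3, 1).
λ=2: eigenvector (-2, 1).
P = [[-3, -2], [1, 1]], D = diag(0, 2), P⁻¹ = [[-1, -2], [1, 3]].
L⁵ = P·diag(0, 32)·P⁻¹ = [[-64, -192], [32, 96]].
The requested entry is -192.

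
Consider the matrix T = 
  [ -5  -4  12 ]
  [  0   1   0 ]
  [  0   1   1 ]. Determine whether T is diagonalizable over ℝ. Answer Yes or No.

No

Characteristic polynomial: p(s) = s^3 + 3s^2 - 9s + 5 = (s - 1)^2(s + 5).
s = 1 has algebraic multiplicity 2; rank(T − 1I) = 2, so geometric multiplicity = 1.
Geometric multiplicity < algebraic multiplicity, so T is not diagonalizable.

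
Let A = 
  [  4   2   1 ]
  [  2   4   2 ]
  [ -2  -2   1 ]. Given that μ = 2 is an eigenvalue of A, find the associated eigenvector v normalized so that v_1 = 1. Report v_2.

A − 2I = [[2, 2, 1], [2, 2, 2], [-2, -2, -1]].
Solving (A − 2I)v = 0 gives the eigenspace spanned by (1, -1, 0).
With v_1 = 1, v = (1, -1, 0), so v_2 = -1.

-1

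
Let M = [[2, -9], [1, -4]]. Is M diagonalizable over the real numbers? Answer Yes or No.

Characteristic polynomial: p(λ) = λ^2 + 2λ + 1 = (λ + 1)^2.
λ = -1 has algebraic multiplicity 2; rank(M + 1I) = 1, so geometric multiplicity = 1.
Geometric multiplicity < algebraic multiplicity, so M is not diagonalizable.

No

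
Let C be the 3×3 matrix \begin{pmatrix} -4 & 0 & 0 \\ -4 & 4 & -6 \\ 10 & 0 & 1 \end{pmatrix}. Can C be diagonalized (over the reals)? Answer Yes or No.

Yes

Characteristic polynomial: p(μ) = μ^3 - μ^2 - 16μ + 16 = (μ - 4)(μ - 1)(μ + 4).
All 3 eigenvalues are distinct, so C is diagonalizable.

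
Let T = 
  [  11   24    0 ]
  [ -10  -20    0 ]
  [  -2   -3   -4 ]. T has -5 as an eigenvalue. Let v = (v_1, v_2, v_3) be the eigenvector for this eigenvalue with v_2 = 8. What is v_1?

-12

T + 5I = [[16, 24, 0], [-10, -15, 0], [-2, -3, 1]].
Solving (T + 5I)v = 0 gives the eigenspace spanned by (-12, 8, 0).
With v_2 = 8, v = (-12, 8, 0), so v_1 = -12.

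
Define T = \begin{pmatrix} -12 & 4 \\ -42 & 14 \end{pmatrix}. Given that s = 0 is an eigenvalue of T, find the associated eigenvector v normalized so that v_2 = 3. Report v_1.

T = [[-12, 4], [-42, 14]].
Solving (T)v = 0 gives the eigenspace spanned by (1, 3).
With v_2 = 3, v = (1, 3), so v_1 = 1.

1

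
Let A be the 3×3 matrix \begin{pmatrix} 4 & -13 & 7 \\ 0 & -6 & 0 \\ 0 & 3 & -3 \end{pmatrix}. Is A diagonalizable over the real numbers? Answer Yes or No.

Yes

Characteristic polynomial: p(t) = t^3 + 5t^2 - 18t - 72 = (t - 4)(t + 3)(t + 6).
All 3 eigenvalues are distinct, so A is diagonalizable.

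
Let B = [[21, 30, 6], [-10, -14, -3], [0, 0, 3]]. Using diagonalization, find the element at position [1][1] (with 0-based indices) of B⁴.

-3884

Characteristic polynomial: r^3 - 10r^2 + 27r - 18 = (r - 6)(r - 3)(r - 1), so the eigenvalues are 1, 3, 6.
r=6: eigenvector (-2, 1, 0).
r=1: eigenvector (-3, 2, 0).
r=3: eigenvector (-2, 1, 1).
P = [[-2, -3, -2], [1, 2, 1], [0, 0, 1]], D = diag(6, 1, 3), P⁻¹ = [[-2, -3, -1], [1, 2, 0], [0, 0, 1]].
B⁴ = P·diag(1296, 1, 81)·P⁻¹ = [[5181, 7770, 2430], [-2590, -3884, -1215], [0, 0, 81]].
The requested entry is -3884.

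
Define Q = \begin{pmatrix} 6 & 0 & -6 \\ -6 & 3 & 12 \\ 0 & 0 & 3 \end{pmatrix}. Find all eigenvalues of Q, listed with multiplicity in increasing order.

3, 3, 6

Characteristic polynomial: p(r) = r^3 - 12r^2 + 45r - 54 = (r - 6)(r - 3)^2.
Roots (with multiplicity): 3, 3, 6.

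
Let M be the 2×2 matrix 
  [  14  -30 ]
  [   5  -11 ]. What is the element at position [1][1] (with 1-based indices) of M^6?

12286

Characteristic polynomial: t^2 - 3t - 4 = (t - 4)(t + 1), so the eigenvalues are -1, 4.
t=4: eigenvector (3, 1).
t=-1: eigenvector (2, 1).
P = [[3, 2], [1, 1]], D = diag(4, -1), P⁻¹ = [[1, -2], [-1, 3]].
M⁶ = P·diag(4096, 1)·P⁻¹ = [[12286, -24570], [4095, -8189]].
The requested entry is 12286.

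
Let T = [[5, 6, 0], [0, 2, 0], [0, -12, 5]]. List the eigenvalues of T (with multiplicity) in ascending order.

2, 5, 5

Characteristic polynomial: p(λ) = λ^3 - 12λ^2 + 45λ - 50 = (λ - 5)^2(λ - 2).
Roots (with multiplicity): 2, 5, 5.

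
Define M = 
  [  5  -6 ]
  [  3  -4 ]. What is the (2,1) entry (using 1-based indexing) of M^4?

Characteristic polynomial: t^2 - t - 2 = (t - 2)(t + 1), so the eigenvalues are -1, 2.
t=-1: eigenvector (1, 1).
t=2: eigenvector (-2, -1).
P = [[1, -2], [1, -1]], D = diag(-1, 2), P⁻¹ = [[-1, 2], [-1, 1]].
M⁴ = P·diag(1, 16)·P⁻¹ = [[31, -30], [15, -14]].
The requested entry is 15.

15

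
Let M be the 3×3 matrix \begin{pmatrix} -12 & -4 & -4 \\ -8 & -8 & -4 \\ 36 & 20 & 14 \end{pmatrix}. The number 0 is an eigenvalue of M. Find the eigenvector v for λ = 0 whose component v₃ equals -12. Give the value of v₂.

3

M = [[-12, -4, -4], [-8, -8, -4], [36, 20, 14]].
Solving (M)v = 0 gives the eigenspace spanned by (3, 3, -12).
With v₃ = -12, v = (3, 3, -12), so v₂ = 3.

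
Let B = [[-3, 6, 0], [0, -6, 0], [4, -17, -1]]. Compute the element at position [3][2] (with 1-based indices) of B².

Characteristic polynomial: t^3 + 10t^2 + 27t + 18 = (t + 1)(t + 3)(t + 6), so the eigenvalues are -6, -3, -1.
t=-3: eigenvector (1, 0, -2).
t=-6: eigenvector (-2, 1, 5).
t=-1: eigenvector (0, 0, 1).
P = [[1, -2, 0], [0, 1, 0], [-2, 5, 1]], D = diag(-3, -6, -1), P⁻¹ = [[1, 2, 0], [0, 1, 0], [2, -1, 1]].
B² = P·diag(9, 36, 1)·P⁻¹ = [[9, -54, 0], [0, 36, 0], [-16, 143, 1]].
The requested entry is 143.

143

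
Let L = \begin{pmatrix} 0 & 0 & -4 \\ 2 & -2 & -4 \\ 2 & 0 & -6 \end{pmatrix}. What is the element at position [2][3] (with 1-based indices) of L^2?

Characteristic polynomial: r^3 + 8r^2 + 20r + 16 = (r + 2)^2(r + 4), so the eigenvalues are -4, -2, -2.
r=-2: eigenvector (0, 1, 0).
r=-2: eigenvector (2, 2, 1).
r=-4: eigenvector (1, 1, 1).
P = [[0, 2, 1], [1, 2, 1], [0, 1, 1]], D = diag(-2, -2, -4), P⁻¹ = [[-1, 1, 0], [1, 0, -1], [-1, 0, 2]].
L² = P·diag(4, 4, 16)·P⁻¹ = [[-8, 0, 24], [-12, 4, 24], [-12, 0, 28]].
The requested entry is 24.

24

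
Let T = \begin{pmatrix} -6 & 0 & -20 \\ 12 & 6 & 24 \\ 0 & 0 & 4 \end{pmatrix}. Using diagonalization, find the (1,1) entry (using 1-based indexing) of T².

36

Characteristic polynomial: μ^3 - 4μ^2 - 36μ + 144 = (μ - 6)(μ - 4)(μ + 6), so the eigenvalues are -6, 4, 6.
μ=-6: eigenvector (1, -1, 0).
μ=4: eigenvector (-2, 0, 1).
μ=6: eigenvector (0, 1, 0).
P = [[1, -2, 0], [-1, 0, 1], [0, 1, 0]], D = diag(-6, 4, 6), P⁻¹ = [[1, 0, 2], [0, 0, 1], [1, 1, 2]].
T² = P·diag(36, 16, 36)·P⁻¹ = [[36, 0, 40], [0, 36, 0], [0, 0, 16]].
The requested entry is 36.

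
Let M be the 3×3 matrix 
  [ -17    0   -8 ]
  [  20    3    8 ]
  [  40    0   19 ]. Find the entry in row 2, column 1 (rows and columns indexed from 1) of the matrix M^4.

400

Characteristic polynomial: t^3 - 5t^2 + 3t + 9 = (t - 3)^2(t + 1), so the eigenvalues are -1, 3, 3.
t=-1: eigenvector (1, -1, -2).
t=3: eigenvector (0, 1, 0).
t=3: eigenvector (-2, 0, 5).
P = [[1, 0, -2], [-1, 1, 0], [-2, 0, 5]], D = diag(-1, 3, 3), P⁻¹ = [[5, 0, 2], [5, 1, 2], [2, 0, 1]].
M⁴ = P·diag(1, 81, 81)·P⁻¹ = [[-319, 0, -160], [400, 81, 160], [800, 0, 401]].
The requested entry is 400.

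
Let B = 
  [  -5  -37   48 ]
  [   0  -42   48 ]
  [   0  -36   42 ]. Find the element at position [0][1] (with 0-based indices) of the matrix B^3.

Characteristic polynomial: s^3 + 5s^2 - 36s - 180 = (s - 6)(s + 5)(s + 6), so the eigenvalues are -6, -5, 6.
s=-6: eigenvector (-4, -4, -3).
s=6: eigenvector (1, 1, 1).
s=-5: eigenvector (1, 0, 0).
P = [[-4, 1, 1], [-4, 1, 0], [-3, 1, 0]], D = diag(-6, 6, -5), P⁻¹ = [[0, -1, 1], [0, -3, 4], [1, -1, 0]].
B³ = P·diag(-216, 216, -125)·P⁻¹ = [[-125, -1387, 1728], [0, -1512, 1728], [0, -1296, 1512]].
The requested entry is -1387.

-1387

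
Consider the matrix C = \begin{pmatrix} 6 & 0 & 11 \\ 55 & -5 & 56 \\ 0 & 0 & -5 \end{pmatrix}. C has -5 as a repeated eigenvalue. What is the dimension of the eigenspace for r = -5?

C + 5I = [[11, 0, 11], [55, 0, 56], [0, 0, 0]].
This matrix has rank 2, so its null space has dimension 3 − 2 = 1.

1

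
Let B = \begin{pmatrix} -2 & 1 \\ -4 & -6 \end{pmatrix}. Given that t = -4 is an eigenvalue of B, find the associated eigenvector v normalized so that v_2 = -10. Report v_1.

5

B + 4I = [[2, 1], [-4, -2]].
Solving (B + 4I)v = 0 gives the eigenspace spanned by (5, -10).
With v_2 = -10, v = (5, -10), so v_1 = 5.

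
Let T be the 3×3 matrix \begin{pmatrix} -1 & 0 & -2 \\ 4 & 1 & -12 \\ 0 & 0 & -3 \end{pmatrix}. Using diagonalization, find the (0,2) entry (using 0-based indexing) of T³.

-26

Characteristic polynomial: μ^3 + 3μ^2 - μ - 3 = (μ - 1)(μ + 1)(μ + 3), so the eigenvalues are -3, -1, 1.
μ=-1: eigenvector (1, -2, 0).
μ=1: eigenvector (0, 1, 0).
μ=-3: eigenvector (1, 2, 1).
P = [[1, 0, 1], [-2, 1, 2], [0, 0, 1]], D = diag(-1, 1, -3), P⁻¹ = [[1, 0, -1], [2, 1, -4], [0, 0, 1]].
T³ = P·diag(-1, 1, -27)·P⁻¹ = [[-1, 0, -26], [4, 1, -60], [0, 0, -27]].
The requested entry is -26.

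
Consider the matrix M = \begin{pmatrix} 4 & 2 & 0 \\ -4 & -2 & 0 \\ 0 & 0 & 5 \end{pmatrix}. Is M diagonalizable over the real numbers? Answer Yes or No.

Yes

Characteristic polynomial: p(r) = r^3 - 7r^2 + 10r = r(r - 5)(r - 2).
All 3 eigenvalues are distinct, so M is diagonalizable.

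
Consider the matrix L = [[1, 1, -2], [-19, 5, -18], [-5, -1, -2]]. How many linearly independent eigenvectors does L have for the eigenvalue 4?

L − 4I = [[-3, 1, -2], [-19, 1, -18], [-5, -1, -6]].
This matrix has rank 2, so its null space has dimension 3 − 2 = 1.

1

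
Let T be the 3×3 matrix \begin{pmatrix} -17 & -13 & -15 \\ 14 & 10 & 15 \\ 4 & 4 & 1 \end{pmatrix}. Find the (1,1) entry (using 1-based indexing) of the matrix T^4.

671

Characteristic polynomial: r^3 + 6r^2 + 5r - 12 = (r - 1)(r + 3)(r + 4), so the eigenvalues are -4, -3, 1.
r=-4: eigenvector (1, -1, 0).
r=-3: eigenvector (2, -1, -1).
r=1: eigenvector (-3, 3, 1).
P = [[1, 2, -3], [-1, -1, 3], [0, -1, 1]], D = diag(-4, -3, 1), P⁻¹ = [[2, 1, 3], [1, 1, 0], [1, 1, 1]].
T⁴ = P·diag(256, 81, 1)·P⁻¹ = [[671, 415, 765], [-590, -334, -765], [-80, -80, 1]].
The requested entry is 671.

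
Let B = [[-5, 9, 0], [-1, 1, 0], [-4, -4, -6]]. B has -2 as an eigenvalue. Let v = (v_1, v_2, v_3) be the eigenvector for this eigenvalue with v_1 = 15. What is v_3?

B + 2I = [[-3, 9, 0], [-1, 3, 0], [-4, -4, -4]].
Solving (B + 2I)v = 0 gives the eigenspace spanned by (15, 5, -20).
With v_1 = 15, v = (15, 5, -20), so v_3 = -20.

-20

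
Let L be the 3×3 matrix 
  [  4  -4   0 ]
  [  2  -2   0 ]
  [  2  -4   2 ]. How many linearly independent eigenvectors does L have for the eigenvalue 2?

L − 2I = [[2, -4, 0], [2, -4, 0], [2, -4, 0]].
This matrix has rank 1, so its null space has dimension 3 − 1 = 2.

2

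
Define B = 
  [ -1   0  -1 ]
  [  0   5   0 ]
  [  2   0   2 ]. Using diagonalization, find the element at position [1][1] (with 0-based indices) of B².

25

Characteristic polynomial: r^3 - 6r^2 + 5r = r(r - 5)(r - 1), so the eigenvalues are 0, 1, 5.
r=0: eigenvector (-1, 0, 1).
r=5: eigenvector (0, 1, 0).
r=1: eigenvector (-1, 0, 2).
P = [[-1, 0, -1], [0, 1, 0], [1, 0, 2]], D = diag(0, 5, 1), P⁻¹ = [[-2, 0, -1], [0, 1, 0], [1, 0, 1]].
B² = P·diag(0, 25, 1)·P⁻¹ = [[-1, 0, -1], [0, 25, 0], [2, 0, 2]].
The requested entry is 25.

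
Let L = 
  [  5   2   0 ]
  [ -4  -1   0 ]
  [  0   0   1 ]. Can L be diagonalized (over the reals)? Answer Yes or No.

Yes

Characteristic polynomial: p(μ) = μ^3 - 5μ^2 + 7μ - 3 = (μ - 3)(μ - 1)^2.
μ = 1 has algebraic multiplicity 2; rank(L − 1I) = 1, so geometric multiplicity = 2.
Every eigenvalue has geometric = algebraic multiplicity, so L is diagonalizable.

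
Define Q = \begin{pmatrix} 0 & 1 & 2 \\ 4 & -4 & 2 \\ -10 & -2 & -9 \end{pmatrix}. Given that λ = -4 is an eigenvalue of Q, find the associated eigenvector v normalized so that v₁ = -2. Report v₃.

Q + 4I = [[4, 1, 2], [4, 0, 2], [-10, -2, -5]].
Solving (Q + 4I)v = 0 gives the eigenspace spanned by (-2, 0, 4).
With v₁ = -2, v = (-2, 0, 4), so v₃ = 4.

4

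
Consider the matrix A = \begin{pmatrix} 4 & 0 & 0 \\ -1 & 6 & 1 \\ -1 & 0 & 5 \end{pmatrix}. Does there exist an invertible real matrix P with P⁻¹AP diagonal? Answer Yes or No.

Yes

Characteristic polynomial: p(λ) = λ^3 - 15λ^2 + 74λ - 120 = (λ - 6)(λ - 5)(λ - 4).
All 3 eigenvalues are distinct, so A is diagonalizable.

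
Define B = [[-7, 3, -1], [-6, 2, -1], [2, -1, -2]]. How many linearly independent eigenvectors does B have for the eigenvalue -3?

1

B + 3I = [[-4, 3, -1], [-6, 5, -1], [2, -1, 1]].
This matrix has rank 2, so its null space has dimension 3 − 2 = 1.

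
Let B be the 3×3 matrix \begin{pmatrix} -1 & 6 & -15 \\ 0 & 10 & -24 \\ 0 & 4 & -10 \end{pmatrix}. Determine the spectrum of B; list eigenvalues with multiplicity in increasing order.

Characteristic polynomial: p(r) = r^3 + r^2 - 4r - 4 = (r - 2)(r + 1)(r + 2).
Roots (with multiplicity): -2, -1, 2.

-2, -1, 2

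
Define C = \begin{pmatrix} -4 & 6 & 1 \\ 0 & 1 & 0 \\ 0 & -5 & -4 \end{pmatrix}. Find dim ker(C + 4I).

1

C + 4I = [[0, 6, 1], [0, 5, 0], [0, -5, 0]].
This matrix has rank 2, so its null space has dimension 3 − 2 = 1.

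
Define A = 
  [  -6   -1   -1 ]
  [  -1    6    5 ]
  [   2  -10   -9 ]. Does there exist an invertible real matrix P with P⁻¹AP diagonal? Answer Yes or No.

Characteristic polynomial: p(t) = t^3 + 9t^2 + 15t - 25 = (t - 1)(t + 5)^2.
t = -5 has algebraic multiplicity 2; rank(A + 5I) = 2, so geometric multiplicity = 1.
Geometric multiplicity < algebraic multiplicity, so A is not diagonalizable.

No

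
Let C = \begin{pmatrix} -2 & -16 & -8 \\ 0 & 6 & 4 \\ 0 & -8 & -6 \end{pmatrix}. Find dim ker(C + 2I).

2

C + 2I = [[0, -16, -8], [0, 8, 4], [0, -8, -4]].
This matrix has rank 1, so its null space has dimension 3 − 1 = 2.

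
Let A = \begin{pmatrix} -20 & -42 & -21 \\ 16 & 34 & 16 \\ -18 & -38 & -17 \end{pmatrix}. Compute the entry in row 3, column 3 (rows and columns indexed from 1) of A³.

Characteristic polynomial: μ^3 + 3μ^2 - 16μ + 12 = (μ - 2)(μ - 1)(μ + 6), so the eigenvalues are -6, 1, 2.
μ=-6: eigenvector (3, -2, 2).
μ=2: eigenvector (0, 1, -2).
μ=1: eigenvector (-1, 0, 1).
P = [[3, 0, -1], [-2, 1, 0], [2, -2, 1]], D = diag(-6, 2, 1), P⁻¹ = [[1, 2, 1], [2, 5, 2], [2, 6, 3]].
A³ = P·diag(-216, 8, 1)·P⁻¹ = [[-650, -1302, -651], [448, 904, 448], [-462, -938, -461]].
The requested entry is -461.

-461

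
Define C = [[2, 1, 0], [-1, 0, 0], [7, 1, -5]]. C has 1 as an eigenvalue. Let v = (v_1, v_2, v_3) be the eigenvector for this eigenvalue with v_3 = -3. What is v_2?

3

C − 1I = [[1, 1, 0], [-1, -1, 0], [7, 1, -6]].
Solving (C − 1I)v = 0 gives the eigenspace spanned by (-3, 3, -3).
With v_3 = -3, v = (-3, 3, -3), so v_2 = 3.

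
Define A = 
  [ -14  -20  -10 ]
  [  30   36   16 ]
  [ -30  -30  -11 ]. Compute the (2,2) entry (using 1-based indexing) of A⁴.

Characteristic polynomial: λ^3 - 11λ^2 + 34λ - 24 = (λ - 6)(λ - 4)(λ - 1), so the eigenvalues are 1, 4, 6.
λ=6: eigenvector (1, -1, 0).
λ=1: eigenvector (2, -4, 5).
λ=4: eigenvector (0, 1, -2).
P = [[1, 2, 0], [-1, -4, 1], [0, 5, -2]], D = diag(6, 1, 4), P⁻¹ = [[-3, -4, -2], [2, 2, 1], [5, 5, 2]].
A⁴ = P·diag(1296, 1, 256)·P⁻¹ = [[-3884, -5180, -2590], [5160, 6456, 3100], [-2550, -2550, -1019]].
The requested entry is 6456.

6456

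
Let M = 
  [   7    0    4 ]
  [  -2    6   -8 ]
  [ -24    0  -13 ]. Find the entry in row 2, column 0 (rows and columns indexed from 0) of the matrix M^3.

-744

Characteristic polynomial: t^3 - 31t - 30 = (t - 6)(t + 1)(t + 5), so the eigenvalues are -5, -1, 6.
t=-1: eigenvector (1, -2, -2).
t=6: eigenvector (0, 1, 0).
t=-5: eigenvector (-1, 2, 3).
P = [[1, 0, -1], [-2, 1, 2], [-2, 0, 3]], D = diag(-1, 6, -5), P⁻¹ = [[3, 0, 1], [2, 1, 0], [2, 0, 1]].
M³ = P·diag(-1, 216, -125)·P⁻¹ = [[247, 0, 124], [-62, 216, -248], [-744, 0, -373]].
The requested entry is -744.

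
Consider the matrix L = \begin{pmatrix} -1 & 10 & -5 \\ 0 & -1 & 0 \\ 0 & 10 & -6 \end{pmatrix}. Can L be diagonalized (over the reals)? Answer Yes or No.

Characteristic polynomial: p(λ) = λ^3 + 8λ^2 + 13λ + 6 = (λ + 1)^2(λ + 6).
λ = -1 has algebraic multiplicity 2; rank(L + 1I) = 1, so geometric multiplicity = 2.
Every eigenvalue has geometric = algebraic multiplicity, so L is diagonalizable.

Yes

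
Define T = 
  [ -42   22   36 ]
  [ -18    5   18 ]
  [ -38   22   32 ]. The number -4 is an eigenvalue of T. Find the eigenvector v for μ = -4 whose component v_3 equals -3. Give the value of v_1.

-4

T + 4I = [[-38, 22, 36], [-18, 9, 18], [-38, 22, 36]].
Solving (T + 4I)v = 0 gives the eigenspace spanned by (-4, -2, -3).
With v_3 = -3, v = (-4, -2, -3), so v_1 = -4.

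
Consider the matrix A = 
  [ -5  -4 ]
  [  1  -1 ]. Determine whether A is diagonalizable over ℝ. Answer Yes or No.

Characteristic polynomial: p(μ) = μ^2 + 6μ + 9 = (μ + 3)^2.
μ = -3 has algebraic multiplicity 2; rank(A + 3I) = 1, so geometric multiplicity = 1.
Geometric multiplicity < algebraic multiplicity, so A is not diagonalizable.

No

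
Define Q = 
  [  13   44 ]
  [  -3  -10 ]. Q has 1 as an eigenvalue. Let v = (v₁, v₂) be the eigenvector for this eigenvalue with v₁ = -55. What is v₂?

Q − 1I = [[12, 44], [-3, -11]].
Solving (Q − 1I)v = 0 gives the eigenspace spanned by (-55, 15).
With v₁ = -55, v = (-55, 15), so v₂ = 15.

15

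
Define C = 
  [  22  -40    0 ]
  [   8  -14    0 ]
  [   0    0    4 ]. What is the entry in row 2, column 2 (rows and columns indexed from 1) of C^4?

-5104

Characteristic polynomial: λ^3 - 12λ^2 + 44λ - 48 = (λ - 6)(λ - 4)(λ - 2), so the eigenvalues are 2, 4, 6.
λ=6: eigenvector (5, 2, 0).
λ=2: eigenvector (2, 1, 0).
λ=4: eigenvector (0, 0, 1).
P = [[5, 2, 0], [2, 1, 0], [0, 0, 1]], D = diag(6, 2, 4), P⁻¹ = [[1, -2, 0], [-2, 5, 0], [0, 0, 1]].
C⁴ = P·diag(1296, 16, 256)·P⁻¹ = [[6416, -12800, 0], [2560, -5104, 0], [0, 0, 256]].
The requested entry is -5104.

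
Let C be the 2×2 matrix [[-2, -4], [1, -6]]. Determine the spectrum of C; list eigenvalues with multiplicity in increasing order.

Characteristic polynomial: p(t) = t^2 + 8t + 16 = (t + 4)^2.
Roots (with multiplicity): -4, -4.

-4, -4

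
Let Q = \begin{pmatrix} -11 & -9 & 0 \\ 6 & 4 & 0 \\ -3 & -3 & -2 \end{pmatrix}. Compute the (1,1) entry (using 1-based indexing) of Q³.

Characteristic polynomial: t^3 + 9t^2 + 24t + 20 = (t + 2)^2(t + 5), so the eigenvalues are -5, -2, -2.
t=-5: eigenvector (3, -2, 1).
t=-2: eigenvector (-1, 1, 0).
t=-2: eigenvector (-1, 1, 1).
P = [[3, -1, -1], [-2, 1, 1], [1, 0, 1]], D = diag(-5, -2, -2), P⁻¹ = [[1, 1, 0], [3, 4, -1], [-1, -1, 1]].
Q³ = P·diag(-125, -8, -8)·P⁻¹ = [[-359, -351, 0], [234, 226, 0], [-117, -117, -8]].
The requested entry is -359.

-359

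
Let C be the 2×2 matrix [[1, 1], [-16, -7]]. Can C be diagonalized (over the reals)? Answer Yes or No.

No

Characteristic polynomial: p(s) = s^2 + 6s + 9 = (s + 3)^2.
s = -3 has algebraic multiplicity 2; rank(C + 3I) = 1, so geometric multiplicity = 1.
Geometric multiplicity < algebraic multiplicity, so C is not diagonalizable.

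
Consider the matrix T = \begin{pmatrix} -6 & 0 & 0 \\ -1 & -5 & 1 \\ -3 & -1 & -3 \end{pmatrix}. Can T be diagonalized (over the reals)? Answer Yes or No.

No

Characteristic polynomial: p(λ) = λ^3 + 14λ^2 + 64λ + 96 = (λ + 4)^2(λ + 6).
λ = -4 has algebraic multiplicity 2; rank(T + 4I) = 2, so geometric multiplicity = 1.
Geometric multiplicity < algebraic multiplicity, so T is not diagonalizable.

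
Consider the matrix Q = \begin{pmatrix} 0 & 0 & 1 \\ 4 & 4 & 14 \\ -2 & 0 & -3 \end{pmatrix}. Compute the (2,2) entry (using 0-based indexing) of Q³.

Characteristic polynomial: μ^3 - μ^2 - 10μ - 8 = (μ - 4)(μ + 1)(μ + 2), so the eigenvalues are -2, -1, 4.
μ=-2: eigenvector (-1, -4, 2).
μ=4: eigenvector (0, 1, 0).
μ=-1: eigenvector (-1, -2, 1).
P = [[-1, 0, -1], [-4, 1, -2], [2, 0, 1]], D = diag(-2, 4, -1), P⁻¹ = [[1, 0, 1], [0, 1, 2], [-2, 0, -1]].
Q³ = P·diag(-8, 64, -1)·P⁻¹ = [[6, 0, 7], [28, 64, 158], [-14, 0, -15]].
The requested entry is -15.

-15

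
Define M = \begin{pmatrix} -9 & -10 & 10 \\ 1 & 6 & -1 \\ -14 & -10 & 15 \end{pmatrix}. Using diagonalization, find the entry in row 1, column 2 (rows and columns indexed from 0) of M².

-11

Characteristic polynomial: r^3 - 12r^2 + 41r - 30 = (r - 6)(r - 5)(r - 1), so the eigenvalues are 1, 5, 6.
r=1: eigenvector (1, 0, 1).
r=6: eigenvector (-2, 1, -2).
r=5: eigenvector (0, 1, 1).
P = [[1, -2, 0], [0, 1, 1], [1, -2, 1]], D = diag(1, 6, 5), P⁻¹ = [[3, 2, -2], [1, 1, -1], [-1, 0, 1]].
M² = P·diag(1, 36, 25)·P⁻¹ = [[-69, -70, 70], [11, 36, -11], [-94, -70, 95]].
The requested entry is -11.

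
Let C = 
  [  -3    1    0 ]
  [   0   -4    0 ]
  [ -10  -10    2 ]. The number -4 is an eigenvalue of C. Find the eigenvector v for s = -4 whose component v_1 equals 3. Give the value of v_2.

-3

C + 4I = [[1, 1, 0], [0, 0, 0], [-10, -10, 6]].
Solving (C + 4I)v = 0 gives the eigenspace spanned by (3, -3, 0).
With v_1 = 3, v = (3, -3, 0), so v_2 = -3.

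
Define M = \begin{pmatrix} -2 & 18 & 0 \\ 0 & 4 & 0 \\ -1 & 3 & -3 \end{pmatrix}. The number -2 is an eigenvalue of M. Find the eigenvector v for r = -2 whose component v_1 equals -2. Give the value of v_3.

M + 2I = [[0, 18, 0], [0, 6, 0], [-1, 3, -1]].
Solving (M + 2I)v = 0 gives the eigenspace spanned by (-2, 0, 2).
With v_1 = -2, v = (-2, 0, 2), so v_3 = 2.

2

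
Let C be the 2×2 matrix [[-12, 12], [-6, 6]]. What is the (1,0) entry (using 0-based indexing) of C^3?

-216

Characteristic polynomial: r^2 + 6r = r(r + 6), so the eigenvalues are -6, 0.
r=0: eigenvector (1, 1).
r=-6: eigenvector (2, 1).
P = [[1, 2], [1, 1]], D = diag(0, -6), P⁻¹ = [[-1, 2], [1, -1]].
C³ = P·diag(0, -216)·P⁻¹ = [[-432, 432], [-216, 216]].
The requested entry is -216.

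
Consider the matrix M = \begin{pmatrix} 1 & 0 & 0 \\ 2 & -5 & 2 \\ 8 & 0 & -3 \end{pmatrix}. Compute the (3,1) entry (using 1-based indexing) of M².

Characteristic polynomial: s^3 + 7s^2 + 7s - 15 = (s - 1)(s + 3)(s + 5), so the eigenvalues are -5, -3, 1.
s=1: eigenvector (1, 1, 2).
s=-5: eigenvector (0, 1, 0).
s=-3: eigenvector (0, 1, 1).
P = [[1, 0, 0], [1, 1, 1], [2, 0, 1]], D = diag(1, -5, -3), P⁻¹ = [[1, 0, 0], [1, 1, -1], [-2, 0, 1]].
M² = P·diag(1, 25, 9)·P⁻¹ = [[1, 0, 0], [8, 25, -16], [-16, 0, 9]].
The requested entry is -16.

-16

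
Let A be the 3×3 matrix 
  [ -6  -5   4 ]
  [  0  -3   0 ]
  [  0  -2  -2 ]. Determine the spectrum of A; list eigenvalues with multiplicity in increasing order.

-6, -3, -2

Characteristic polynomial: p(λ) = λ^3 + 11λ^2 + 36λ + 36 = (λ + 2)(λ + 3)(λ + 6).
Roots (with multiplicity): -6, -3, -2.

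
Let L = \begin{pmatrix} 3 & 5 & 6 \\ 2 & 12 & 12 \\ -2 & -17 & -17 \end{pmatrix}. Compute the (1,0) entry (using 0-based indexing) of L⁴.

30

Characteristic polynomial: t^3 + 2t^2 - 13t + 10 = (t - 2)(t - 1)(t + 5), so the eigenvalues are -5, 1, 2.
t=2: eigenvector (1, 1, -1).
t=1: eigenvector (-1, -2, 2).
t=-5: eigenvector (-1, -2, 3).
P = [[1, -1, -1], [1, -2, -2], [-1, 2, 3]], D = diag(2, 1, -5), P⁻¹ = [[2, -1, 0], [1, -2, -1], [0, 1, 1]].
L⁴ = P·diag(16, 1, 625)·P⁻¹ = [[31, -639, -624], [30, -1262, -1248], [-30, 1887, 1873]].
The requested entry is 30.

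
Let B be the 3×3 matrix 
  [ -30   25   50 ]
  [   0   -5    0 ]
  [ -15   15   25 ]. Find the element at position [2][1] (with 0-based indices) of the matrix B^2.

Characteristic polynomial: s^3 + 10s^2 + 25s = s(s + 5)^2, so the eigenvalues are -5, -5, 0.
s=0: eigenvector (-5, 0, -3).
s=-5: eigenvector (1, 1, 0).
s=-5: eigenvector (2, 0, 1).
P = [[-5, 1, 2], [0, 1, 0], [-3, 0, 1]], D = diag(0, -5, -5), P⁻¹ = [[1, -1, -2], [0, 1, 0], [3, -3, -5]].
B² = P·diag(0, 25, 25)·P⁻¹ = [[150, -125, -250], [0, 25, 0], [75, -75, -125]].
The requested entry is -75.

-75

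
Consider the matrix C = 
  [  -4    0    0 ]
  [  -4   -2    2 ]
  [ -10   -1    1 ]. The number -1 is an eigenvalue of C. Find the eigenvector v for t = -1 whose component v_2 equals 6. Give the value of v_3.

3

C + 1I = [[-3, 0, 0], [-4, -1, 2], [-10, -1, 2]].
Solving (C + 1I)v = 0 gives the eigenspace spanned by (0, 6, 3).
With v_2 = 6, v = (0, 6, 3), so v_3 = 3.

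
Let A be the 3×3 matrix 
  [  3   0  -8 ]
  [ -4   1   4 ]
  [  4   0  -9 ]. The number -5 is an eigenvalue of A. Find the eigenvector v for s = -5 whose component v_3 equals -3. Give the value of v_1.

-3

A + 5I = [[8, 0, -8], [-4, 6, 4], [4, 0, -4]].
Solving (A + 5I)v = 0 gives the eigenspace spanned by (-3, 0, -3).
With v_3 = -3, v = (-3, 0, -3), so v_1 = -3.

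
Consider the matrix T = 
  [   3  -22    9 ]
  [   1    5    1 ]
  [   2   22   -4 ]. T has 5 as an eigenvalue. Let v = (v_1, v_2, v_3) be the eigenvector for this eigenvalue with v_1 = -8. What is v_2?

4

T − 5I = [[-2, -22, 9], [1, 0, 1], [2, 22, -9]].
Solving (T − 5I)v = 0 gives the eigenspace spanned by (-8, 4, 8).
With v_1 = -8, v = (-8, 4, 8), so v_2 = 4.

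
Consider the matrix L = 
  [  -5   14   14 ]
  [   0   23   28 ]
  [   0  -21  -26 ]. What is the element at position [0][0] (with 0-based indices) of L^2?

25

Characteristic polynomial: λ^3 + 8λ^2 + 5λ - 50 = (λ - 2)(λ + 5)^2, so the eigenvalues are -5, -5, 2.
λ=-5: eigenvector (1, 1, -1).
λ=-5: eigenvector (0, 1, -1).
λ=2: eigenvector (2, 4, -3).
P = [[1, 0, 2], [1, 1, 4], [-1, -1, -3]], D = diag(-5, -5, 2), P⁻¹ = [[1, -2, -2], [-1, -1, -2], [0, 1, 1]].
L² = P·diag(25, 25, 4)·P⁻¹ = [[25, -42, -42], [0, -59, -84], [0, 63, 88]].
The requested entry is 25.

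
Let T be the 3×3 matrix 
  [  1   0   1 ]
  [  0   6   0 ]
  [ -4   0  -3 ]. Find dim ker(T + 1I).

1

T + 1I = [[2, 0, 1], [0, 7, 0], [-4, 0, -2]].
This matrix has rank 2, so its null space has dimension 3 − 2 = 1.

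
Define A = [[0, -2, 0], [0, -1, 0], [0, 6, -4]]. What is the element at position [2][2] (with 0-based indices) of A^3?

Characteristic polynomial: t^3 + 5t^2 + 4t = t(t + 1)(t + 4), so the eigenvalues are -4, -1, 0.
t=0: eigenvector (1, 0, 0).
t=-1: eigenvector (2, 1, 2).
t=-4: eigenvector (0, 0, 1).
P = [[1, 2, 0], [0, 1, 0], [0, 2, 1]], D = diag(0, -1, -4), P⁻¹ = [[1, -2, 0], [0, 1, 0], [0, -2, 1]].
A³ = P·diag(0, -1, -64)·P⁻¹ = [[0, -2, 0], [0, -1, 0], [0, 126, -64]].
The requested entry is -64.

-64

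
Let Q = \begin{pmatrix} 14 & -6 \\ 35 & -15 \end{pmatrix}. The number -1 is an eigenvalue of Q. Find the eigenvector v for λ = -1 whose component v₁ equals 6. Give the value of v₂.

15

Q + 1I = [[15, -6], [35, -14]].
Solving (Q + 1I)v = 0 gives the eigenspace spanned by (6, 15).
With v₁ = 6, v = (6, 15), so v₂ = 15.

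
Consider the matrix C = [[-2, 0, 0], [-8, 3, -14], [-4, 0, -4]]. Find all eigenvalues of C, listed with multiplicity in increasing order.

-4, -2, 3

Characteristic polynomial: p(λ) = λ^3 + 3λ^2 - 10λ - 24 = (λ - 3)(λ + 2)(λ + 4).
Roots (with multiplicity): -4, -2, 3.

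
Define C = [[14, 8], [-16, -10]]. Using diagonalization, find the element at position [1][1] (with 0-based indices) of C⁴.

Characteristic polynomial: λ^2 - 4λ - 12 = (λ - 6)(λ + 2), so the eigenvalues are -2, 6.
λ=-2: eigenvector (-1, 2).
λ=6: eigenvector (-1, 1).
P = [[-1, -1], [2, 1]], D = diag(-2, 6), P⁻¹ = [[1, 1], [-2, -1]].
C⁴ = P·diag(16, 1296)·P⁻¹ = [[2576, 1280], [-2560, -1264]].
The requested entry is -1264.

-1264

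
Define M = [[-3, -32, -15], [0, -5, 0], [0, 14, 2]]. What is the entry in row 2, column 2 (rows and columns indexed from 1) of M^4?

Characteristic polynomial: s^3 + 6s^2 - s - 30 = (s - 2)(s + 3)(s + 5), so the eigenvalues are -5, -3, 2.
s=-3: eigenvector (1, 0, 0).
s=-5: eigenvector (1, 1, -2).
s=2: eigenvector (-3, 0, 1).
P = [[1, 1, -3], [0, 1, 0], [0, -2, 1]], D = diag(-3, -5, 2), P⁻¹ = [[1, 5, 3], [0, 1, 0], [0, 2, 1]].
M⁴ = P·diag(81, 625, 16)·P⁻¹ = [[81, 934, 195], [0, 625, 0], [0, -1218, 16]].
The requested entry is 625.

625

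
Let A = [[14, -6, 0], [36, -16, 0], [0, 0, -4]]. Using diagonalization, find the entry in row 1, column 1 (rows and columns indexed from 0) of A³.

Characteristic polynomial: μ^3 + 6μ^2 - 32 = (μ - 2)(μ + 4)^2, so the eigenvalues are -4, -4, 2.
μ=-4: eigenvector (-2, -6, 1).
μ=-4: eigenvector (1, 3, 0).
μ=2: eigenvector (1, 2, 0).
P = [[-2, 1, 1], [-6, 3, 2], [1, 0, 0]], D = diag(-4, -4, 2), P⁻¹ = [[0, 0, 1], [-2, 1, 2], [3, -1, 0]].
A³ = P·diag(-64, -64, 8)·P⁻¹ = [[152, -72, 0], [432, -208, 0], [0, 0, -64]].
The requested entry is -208.

-208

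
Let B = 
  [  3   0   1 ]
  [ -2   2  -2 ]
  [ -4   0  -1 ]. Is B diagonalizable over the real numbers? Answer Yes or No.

Characteristic polynomial: p(r) = r^3 - 4r^2 + 5r - 2 = (r - 2)(r - 1)^2.
r = 1 has algebraic multiplicity 2; rank(B − 1I) = 2, so geometric multiplicity = 1.
Geometric multiplicity < algebraic multiplicity, so B is not diagonalizable.

No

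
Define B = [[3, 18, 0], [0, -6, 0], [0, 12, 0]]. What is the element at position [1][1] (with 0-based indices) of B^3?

Characteristic polynomial: λ^3 + 3λ^2 - 18λ = λ(λ - 3)(λ + 6), so the eigenvalues are -6, 0, 3.
λ=3: eigenvector (1, 0, 0).
λ=-6: eigenvector (-2, 1, -2).
λ=0: eigenvector (0, 0, 1).
P = [[1, -2, 0], [0, 1, 0], [0, -2, 1]], D = diag(3, -6, 0), P⁻¹ = [[1, 2, 0], [0, 1, 0], [0, 2, 1]].
B³ = P·diag(27, -216, 0)·P⁻¹ = [[27, 486, 0], [0, -216, 0], [0, 432, 0]].
The requested entry is -216.

-216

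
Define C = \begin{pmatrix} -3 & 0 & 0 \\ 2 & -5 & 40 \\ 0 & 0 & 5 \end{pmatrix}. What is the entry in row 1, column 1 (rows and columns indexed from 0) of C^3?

Characteristic polynomial: s^3 + 3s^2 - 25s - 75 = (s - 5)(s + 3)(s + 5), so the eigenvalues are -5, -3, 5.
s=-3: eigenvector (1, 1, 0).
s=5: eigenvector (0, 4, 1).
s=-5: eigenvector (0, 1, 0).
P = [[1, 0, 0], [1, 4, 1], [0, 1, 0]], D = diag(-3, 5, -5), P⁻¹ = [[1, 0, 0], [0, 0, 1], [-1, 1, -4]].
C³ = P·diag(-27, 125, -125)·P⁻¹ = [[-27, 0, 0], [98, -125, 1000], [0, 0, 125]].
The requested entry is -125.

-125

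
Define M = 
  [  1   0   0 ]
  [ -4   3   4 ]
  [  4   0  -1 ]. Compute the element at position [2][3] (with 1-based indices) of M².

8

Characteristic polynomial: μ^3 - 3μ^2 - μ + 3 = (μ - 3)(μ - 1)(μ + 1), so the eigenvalues are -1, 1, 3.
μ=1: eigenvector (1, -2, 2).
μ=-1: eigenvector (0, -1, 1).
μ=3: eigenvector (0, 1, 0).
P = [[1, 0, 0], [-2, -1, 1], [2, 1, 0]], D = diag(1, -1, 3), P⁻¹ = [[1, 0, 0], [-2, 0, 1], [0, 1, 1]].
M² = P·diag(1, 1, 9)·P⁻¹ = [[1, 0, 0], [0, 9, 8], [0, 0, 1]].
The requested entry is 8.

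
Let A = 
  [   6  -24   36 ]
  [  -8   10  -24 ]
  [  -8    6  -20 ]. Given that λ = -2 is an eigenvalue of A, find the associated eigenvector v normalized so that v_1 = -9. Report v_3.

A + 2I = [[8, -24, 36], [-8, 12, -24], [-8, 6, -18]].
Solving (A + 2I)v = 0 gives the eigenspace spanned by (-9, 6, 6).
With v_1 = -9, v = (-9, 6, 6), so v_3 = 6.

6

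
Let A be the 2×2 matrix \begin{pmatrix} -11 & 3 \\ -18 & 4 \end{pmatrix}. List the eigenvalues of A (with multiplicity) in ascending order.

Characteristic polynomial: p(t) = t^2 + 7t + 10 = (t + 2)(t + 5).
Roots (with multiplicity): -5, -2.

-5, -2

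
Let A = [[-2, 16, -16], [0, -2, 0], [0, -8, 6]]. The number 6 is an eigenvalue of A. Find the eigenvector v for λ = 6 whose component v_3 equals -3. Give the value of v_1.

A − 6I = [[-8, 16, -16], [0, -8, 0], [0, -8, 0]].
Solving (A − 6I)v = 0 gives the eigenspace spanned by (6, 0, -3).
With v_3 = -3, v = (6, 0, -3), so v_1 = 6.

6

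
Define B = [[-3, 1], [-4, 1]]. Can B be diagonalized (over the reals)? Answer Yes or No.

No

Characteristic polynomial: p(s) = s^2 + 2s + 1 = (s + 1)^2.
s = -1 has algebraic multiplicity 2; rank(B + 1I) = 1, so geometric multiplicity = 1.
Geometric multiplicity < algebraic multiplicity, so B is not diagonalizable.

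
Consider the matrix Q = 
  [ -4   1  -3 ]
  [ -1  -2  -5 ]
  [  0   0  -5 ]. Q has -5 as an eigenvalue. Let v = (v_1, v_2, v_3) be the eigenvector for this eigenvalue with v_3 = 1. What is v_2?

2

Q + 5I = [[1, 1, -3], [-1, 3, -5], [0, 0, 0]].
Solving (Q + 5I)v = 0 gives the eigenspace spanned by (1, 2, 1).
With v_3 = 1, v = (1, 2, 1), so v_2 = 2.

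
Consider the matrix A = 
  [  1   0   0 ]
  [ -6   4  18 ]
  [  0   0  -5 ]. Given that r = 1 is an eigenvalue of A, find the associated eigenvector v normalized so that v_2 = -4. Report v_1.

-2

A − 1I = [[0, 0, 0], [-6, 3, 18], [0, 0, -6]].
Solving (A − 1I)v = 0 gives the eigenspace spanned by (-2, -4, 0).
With v_2 = -4, v = (-2, -4, 0), so v_1 = -2.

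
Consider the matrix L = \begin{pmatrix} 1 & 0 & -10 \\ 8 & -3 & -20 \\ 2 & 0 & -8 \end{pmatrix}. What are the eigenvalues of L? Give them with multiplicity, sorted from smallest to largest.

-4, -3, -3

Characteristic polynomial: p(t) = t^3 + 10t^2 + 33t + 36 = (t + 3)^2(t + 4).
Roots (with multiplicity): -4, -3, -3.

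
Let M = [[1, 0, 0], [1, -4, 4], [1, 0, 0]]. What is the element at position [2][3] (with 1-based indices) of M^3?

Characteristic polynomial: t^3 + 3t^2 - 4t = t(t - 1)(t + 4), so the eigenvalues are -4, 0, 1.
t=0: eigenvector (0, 1, 1).
t=-4: eigenvector (0, 1, 0).
t=1: eigenvector (1, 1, 1).
P = [[0, 0, 1], [1, 1, 1], [1, 0, 1]], D = diag(0, -4, 1), P⁻¹ = [[-1, 0, 1], [0, 1, -1], [1, 0, 0]].
M³ = P·diag(0, -64, 1)·P⁻¹ = [[1, 0, 0], [1, -64, 64], [1, 0, 0]].
The requested entry is 64.

64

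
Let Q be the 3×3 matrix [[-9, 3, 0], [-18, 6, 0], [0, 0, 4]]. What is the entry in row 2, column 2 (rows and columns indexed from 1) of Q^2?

Characteristic polynomial: μ^3 - μ^2 - 12μ = μ(μ - 4)(μ + 3), so the eigenvalues are -3, 0, 4.
μ=-3: eigenvector (1, 2, 0).
μ=0: eigenvector (1, 3, 0).
μ=4: eigenvector (0, 0, 1).
P = [[1, 1, 0], [2, 3, 0], [0, 0, 1]], D = diag(-3, 0, 4), P⁻¹ = [[3, -1, 0], [-2, 1, 0], [0, 0, 1]].
Q² = P·diag(9, 0, 16)·P⁻¹ = [[27, -9, 0], [54, -18, 0], [0, 0, 16]].
The requested entry is -18.

-18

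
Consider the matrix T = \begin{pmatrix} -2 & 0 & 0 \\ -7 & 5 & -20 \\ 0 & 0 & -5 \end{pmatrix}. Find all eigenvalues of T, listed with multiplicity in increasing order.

Characteristic polynomial: p(λ) = λ^3 + 2λ^2 - 25λ - 50 = (λ - 5)(λ + 2)(λ + 5).
Roots (with multiplicity): -5, -2, 5.

-5, -2, 5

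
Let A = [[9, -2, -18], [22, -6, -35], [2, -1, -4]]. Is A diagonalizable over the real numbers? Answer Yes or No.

No

Characteristic polynomial: p(r) = r^3 + r^2 - 21r - 45 = (r - 5)(r + 3)^2.
r = -3 has algebraic multiplicity 2; rank(A + 3I) = 2, so geometric multiplicity = 1.
Geometric multiplicity < algebraic multiplicity, so A is not diagonalizable.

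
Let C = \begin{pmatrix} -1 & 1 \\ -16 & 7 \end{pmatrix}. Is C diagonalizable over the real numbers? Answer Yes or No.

Characteristic polynomial: p(s) = s^2 - 6s + 9 = (s - 3)^2.
s = 3 has algebraic multiplicity 2; rank(C − 3I) = 1, so geometric multiplicity = 1.
Geometric multiplicity < algebraic multiplicity, so C is not diagonalizable.

No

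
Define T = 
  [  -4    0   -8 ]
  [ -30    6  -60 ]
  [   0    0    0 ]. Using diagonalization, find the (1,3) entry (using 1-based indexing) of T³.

-128

Characteristic polynomial: r^3 - 2r^2 - 24r = r(r - 6)(r + 4), so the eigenvalues are -4, 0, 6.
r=-4: eigenvector (1, 3, 0).
r=6: eigenvector (0, 1, 0).
r=0: eigenvector (-2, 0, 1).
P = [[1, 0, -2], [3, 1, 0], [0, 0, 1]], D = diag(-4, 6, 0), P⁻¹ = [[1, 0, 2], [-3, 1, -6], [0, 0, 1]].
T³ = P·diag(-64, 216, 0)·P⁻¹ = [[-64, 0, -128], [-840, 216, -1680], [0, 0, 0]].
The requested entry is -128.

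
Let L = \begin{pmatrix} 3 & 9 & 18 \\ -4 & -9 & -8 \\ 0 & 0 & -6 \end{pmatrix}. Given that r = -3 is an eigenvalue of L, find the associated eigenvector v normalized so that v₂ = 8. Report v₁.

-12

L + 3I = [[6, 9, 18], [-4, -6, -8], [0, 0, -3]].
Solving (L + 3I)v = 0 gives the eigenspace spanned by (-12, 8, 0).
With v₂ = 8, v = (-12, 8, 0), so v₁ = -12.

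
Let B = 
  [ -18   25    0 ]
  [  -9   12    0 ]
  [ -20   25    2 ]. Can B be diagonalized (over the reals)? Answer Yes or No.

No

Characteristic polynomial: p(s) = s^3 + 4s^2 - 3s - 18 = (s - 2)(s + 3)^2.
s = -3 has algebraic multiplicity 2; rank(B + 3I) = 2, so geometric multiplicity = 1.
Geometric multiplicity < algebraic multiplicity, so B is not diagonalizable.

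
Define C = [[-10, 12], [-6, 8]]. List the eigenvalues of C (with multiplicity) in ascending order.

Characteristic polynomial: p(s) = s^2 + 2s - 8 = (s - 2)(s + 4).
Roots (with multiplicity): -4, 2.

-4, 2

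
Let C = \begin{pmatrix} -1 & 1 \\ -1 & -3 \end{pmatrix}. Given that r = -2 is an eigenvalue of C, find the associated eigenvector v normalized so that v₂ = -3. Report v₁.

3

C + 2I = [[1, 1], [-1, -1]].
Solving (C + 2I)v = 0 gives the eigenspace spanned by (3, -3).
With v₂ = -3, v = (3, -3), so v₁ = 3.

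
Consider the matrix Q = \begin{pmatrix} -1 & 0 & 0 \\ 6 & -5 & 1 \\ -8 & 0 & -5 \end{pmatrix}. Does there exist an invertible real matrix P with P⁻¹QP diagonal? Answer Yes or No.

No

Characteristic polynomial: p(r) = r^3 + 11r^2 + 35r + 25 = (r + 1)(r + 5)^2.
r = -5 has algebraic multiplicity 2; rank(Q + 5I) = 2, so geometric multiplicity = 1.
Geometric multiplicity < algebraic multiplicity, so Q is not diagonalizable.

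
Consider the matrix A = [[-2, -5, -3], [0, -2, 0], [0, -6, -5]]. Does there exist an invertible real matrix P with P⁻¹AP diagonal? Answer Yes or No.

Characteristic polynomial: p(μ) = μ^3 + 9μ^2 + 24μ + 20 = (μ + 2)^2(μ + 5).
μ = -2 has algebraic multiplicity 2; rank(A + 2I) = 2, so geometric multiplicity = 1.
Geometric multiplicity < algebraic multiplicity, so A is not diagonalizable.

No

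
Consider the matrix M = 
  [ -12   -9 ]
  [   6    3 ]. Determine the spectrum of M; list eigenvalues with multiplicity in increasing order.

-6, -3

Characteristic polynomial: p(s) = s^2 + 9s + 18 = (s + 3)(s + 6).
Roots (with multiplicity): -6, -3.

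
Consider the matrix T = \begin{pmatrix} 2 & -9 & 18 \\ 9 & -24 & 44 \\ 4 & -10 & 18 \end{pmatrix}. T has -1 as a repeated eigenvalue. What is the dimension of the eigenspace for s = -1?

1

T + 1I = [[3, -9, 18], [9, -23, 44], [4, -10, 19]].
This matrix has rank 2, so its null space has dimension 3 − 2 = 1.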